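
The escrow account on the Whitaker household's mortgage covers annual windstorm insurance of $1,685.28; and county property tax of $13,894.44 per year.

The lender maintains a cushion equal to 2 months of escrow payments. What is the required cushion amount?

$2,596.62

Windstorm insurance — $1,685.28
County property tax — $13,894.44
Annual escrow total = $15,579.72
Monthly escrow = $15,579.72 / 12 = $1,298.31
Cushion = 2 × $1,298.31 = $2,596.62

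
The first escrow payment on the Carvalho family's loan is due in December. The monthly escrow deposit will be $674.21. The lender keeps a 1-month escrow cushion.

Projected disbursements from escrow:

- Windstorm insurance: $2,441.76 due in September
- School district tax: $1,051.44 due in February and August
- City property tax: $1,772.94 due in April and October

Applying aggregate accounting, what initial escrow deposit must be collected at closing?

$1,348.42

Cushion = 1 × $674.21 = $674.21
Trial balance (start $0, +$674.21 each month, − disbursements):
  Dec: +$674.21 → $674.21
  Jan: +$674.21 → $1,348.42
  Feb: +$674.21 − $1,051.44 → $971.19
  Mar: +$674.21 → $1,645.40
  Apr: +$674.21 − $1,772.94 → $546.67
  May: +$674.21 → $1,220.88
  Jun: +$674.21 → $1,895.09
  Jul: +$674.21 → $2,569.30
  Aug: +$674.21 − $1,051.44 → $2,192.07
  Sep: +$674.21 − $2,441.76 → $424.52
  Oct: +$674.21 − $1,772.94 → -$674.21
  Nov: +$674.21 → $0.00
Lowest trial balance = -$674.21 (Oct)
Initial deposit = cushion − low point = $674.21 − (-$674.21) = $1,348.42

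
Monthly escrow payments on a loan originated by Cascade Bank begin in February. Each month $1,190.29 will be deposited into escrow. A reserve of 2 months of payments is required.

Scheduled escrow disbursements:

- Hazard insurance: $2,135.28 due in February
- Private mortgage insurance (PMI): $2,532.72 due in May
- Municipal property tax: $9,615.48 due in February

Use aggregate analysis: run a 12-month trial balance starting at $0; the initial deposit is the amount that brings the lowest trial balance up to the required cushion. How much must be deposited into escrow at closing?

Cushion = 2 × $1,190.29 = $2,380.58
Trial balance (start $0, +$1,190.29 each month, − disbursements):
  Feb: +$1,190.29 − $11,750.76 → -$10,560.47
  Mar: +$1,190.29 → -$9,370.18
  Apr: +$1,190.29 → -$8,179.89
  May: +$1,190.29 − $2,532.72 → -$9,522.32
  Jun: +$1,190.29 → -$8,332.03
  Jul: +$1,190.29 → -$7,141.74
  Aug: +$1,190.29 → -$5,951.45
  Sep: +$1,190.29 → -$4,761.16
  Oct: +$1,190.29 → -$3,570.87
  Nov: +$1,190.29 → -$2,380.58
  Dec: +$1,190.29 → -$1,190.29
  Jan: +$1,190.29 → $0.00
Lowest trial balance = -$10,560.47 (Feb)
Initial deposit = cushion − low point = $2,380.58 − (-$10,560.47) = $12,941.05

$12,941.05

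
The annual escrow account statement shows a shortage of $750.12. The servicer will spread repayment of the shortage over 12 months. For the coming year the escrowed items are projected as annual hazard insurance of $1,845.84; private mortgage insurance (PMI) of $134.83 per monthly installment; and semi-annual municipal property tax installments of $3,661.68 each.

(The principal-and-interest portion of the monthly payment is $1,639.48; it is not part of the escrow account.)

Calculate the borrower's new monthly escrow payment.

$961.44

Hazard insurance: $1,845.84/yr
Private mortgage insurance (PMI): $134.83 × 12 = $1,617.96/yr
Municipal property tax: $3,661.68 × 2 = $7,323.36/yr
Combined annual = $10,787.16
Monthly = $10,787.16 ÷ 12 = $898.93
Shortage per month = $750.12 / 12 = $62.51
Adjusted monthly = $898.93 + $62.51 = $961.44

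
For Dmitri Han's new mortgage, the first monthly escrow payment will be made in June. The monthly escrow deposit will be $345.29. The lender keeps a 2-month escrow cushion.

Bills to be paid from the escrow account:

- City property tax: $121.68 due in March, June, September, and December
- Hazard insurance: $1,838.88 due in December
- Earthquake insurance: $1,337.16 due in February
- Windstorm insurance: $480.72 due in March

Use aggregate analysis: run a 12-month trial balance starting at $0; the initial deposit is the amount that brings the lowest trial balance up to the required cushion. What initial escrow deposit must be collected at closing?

Cushion = 2 × $345.29 = $690.58
Trial balance (start $0, +$345.29 each month, − disbursements):
  Jun: +$345.29 − $121.68 → $223.61
  Jul: +$345.29 → $568.90
  Aug: +$345.29 → $914.19
  Sep: +$345.29 − $121.68 → $1,137.80
  Oct: +$345.29 → $1,483.09
  Nov: +$345.29 → $1,828.38
  Dec: +$345.29 − $1,960.56 → $213.11
  Jan: +$345.29 → $558.40
  Feb: +$345.29 − $1,337.16 → -$433.47
  Mar: +$345.29 − $602.40 → -$690.58
  Apr: +$345.29 → -$345.29
  May: +$345.29 → $0.00
Lowest trial balance = -$690.58 (Mar)
Initial deposit = cushion − low point = $690.58 − (-$690.58) = $1,381.16

$1,381.16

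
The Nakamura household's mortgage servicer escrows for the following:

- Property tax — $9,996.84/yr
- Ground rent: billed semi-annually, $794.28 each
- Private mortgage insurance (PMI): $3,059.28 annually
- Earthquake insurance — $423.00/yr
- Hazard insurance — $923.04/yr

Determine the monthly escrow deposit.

Property tax: $9,996.84 annually
Ground rent: $794.28 × 2 = $1,588.56 annually
Private mortgage insurance (PMI): $3,059.28 annually
Earthquake insurance: $423.00 annually
Hazard insurance: $923.04 annually
Yearly total = $15,990.72
Per month = $15,990.72 / 12 = $1,332.56

$1,332.56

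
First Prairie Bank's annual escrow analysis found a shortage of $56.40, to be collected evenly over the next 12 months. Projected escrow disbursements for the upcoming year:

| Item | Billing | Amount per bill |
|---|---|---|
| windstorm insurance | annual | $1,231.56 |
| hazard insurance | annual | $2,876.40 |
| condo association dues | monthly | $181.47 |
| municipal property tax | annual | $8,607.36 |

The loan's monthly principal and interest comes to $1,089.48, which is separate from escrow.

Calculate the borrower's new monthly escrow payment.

$1,245.78

Windstorm insurance: $1,231.56/yr
Hazard insurance: $2,876.40/yr
Condo association dues: $181.47 × 12 = $2,177.64/yr
Municipal property tax: $8,607.36/yr
Total per year = $1,231.56 + $2,876.40 + $2,177.64 + $8,607.36 = $14,892.96
Monthly escrow = $14,892.96 ÷ 12 = $1,241.08
Shortage per month = $56.40 ÷ 12 = $4.70
New monthly escrow = $1,241.08 + $4.70 = $1,245.78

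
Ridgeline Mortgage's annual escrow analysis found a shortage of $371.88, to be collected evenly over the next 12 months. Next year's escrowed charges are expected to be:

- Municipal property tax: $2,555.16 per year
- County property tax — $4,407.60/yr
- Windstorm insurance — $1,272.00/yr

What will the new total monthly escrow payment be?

Municipal property tax — $2,555.16
County property tax — $4,407.60
Windstorm insurance — $1,272.00
Combined annual = $8,234.76
Base monthly escrow = $8,234.76 ÷ 12 = $686.23
Shortage per month = $371.88 / 12 = $30.99
Adjusted monthly = $686.23 + $30.99 = $717.22

$717.22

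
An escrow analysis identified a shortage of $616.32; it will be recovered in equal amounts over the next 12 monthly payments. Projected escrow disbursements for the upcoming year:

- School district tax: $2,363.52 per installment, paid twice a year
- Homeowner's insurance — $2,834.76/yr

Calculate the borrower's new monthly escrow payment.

School district tax — $2,363.52 × 2 = $4,727.04/yr
Homeowner's insurance — $2,834.76/yr
Annual escrow total = $7,561.80
Monthly escrow = $7,561.80 / 12 = $630.15
Shortage spread = $616.32 / 12 = $51.36/mo
New monthly escrow = $630.15 + $51.36 = $681.51

$681.51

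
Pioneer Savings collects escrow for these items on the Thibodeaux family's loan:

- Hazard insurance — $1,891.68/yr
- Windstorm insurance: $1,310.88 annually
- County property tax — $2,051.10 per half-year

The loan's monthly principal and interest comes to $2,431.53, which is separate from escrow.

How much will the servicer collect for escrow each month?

$608.73

Hazard insurance = $1,891.68 per year
Windstorm insurance = $1,310.88 per year
County property tax = $2,051.10 × 2 = $4,102.20 per year
Yearly total = $1,891.68 + $1,310.88 + $4,102.20 = $7,304.76
Base monthly escrow = $7,304.76 / 12 = $608.73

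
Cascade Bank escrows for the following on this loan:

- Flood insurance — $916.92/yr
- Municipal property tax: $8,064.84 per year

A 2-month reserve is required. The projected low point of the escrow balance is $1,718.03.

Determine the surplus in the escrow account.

$221.07

Flood insurance — $916.92/yr
Municipal property tax — $8,064.84/yr
Combined annual = $8,981.76
Base monthly escrow = $8,981.76 / 12 = $748.48
Cushion = 2 × $748.48 = $1,496.96
Surplus = $1,718.03 − $1,496.96 = $221.07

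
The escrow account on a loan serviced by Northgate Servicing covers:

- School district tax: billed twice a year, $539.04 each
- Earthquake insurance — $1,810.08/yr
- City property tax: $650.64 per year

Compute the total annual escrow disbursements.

$3,538.80

School district tax = $539.04 × 2 = $1,078.08
Earthquake insurance = $1,810.08
City property tax = $650.64
Yearly total = $3,538.80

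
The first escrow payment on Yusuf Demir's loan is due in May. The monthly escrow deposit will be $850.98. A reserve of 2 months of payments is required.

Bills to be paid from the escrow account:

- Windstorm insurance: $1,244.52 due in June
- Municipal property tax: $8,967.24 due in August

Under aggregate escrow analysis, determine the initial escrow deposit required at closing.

$8,509.80

Cushion = 2 × $850.98 = $1,701.96
Trial balance (start $0, +$850.98 each month, − disbursements):
  May: +$850.98 → $850.98
  Jun: +$850.98 − $1,244.52 → $457.44
  Jul: +$850.98 → $1,308.42
  Aug: +$850.98 − $8,967.24 → -$6,807.84
  Sep: +$850.98 → -$5,956.86
  Oct: +$850.98 → -$5,105.88
  Nov: +$850.98 → -$4,254.90
  Dec: +$850.98 → -$3,403.92
  Jan: +$850.98 → -$2,552.94
  Feb: +$850.98 → -$1,701.96
  Mar: +$850.98 → -$850.98
  Apr: +$850.98 → $0.00
Lowest trial balance = -$6,807.84 (Aug)
Initial deposit = cushion − low point = $1,701.96 − (-$6,807.84) = $8,509.80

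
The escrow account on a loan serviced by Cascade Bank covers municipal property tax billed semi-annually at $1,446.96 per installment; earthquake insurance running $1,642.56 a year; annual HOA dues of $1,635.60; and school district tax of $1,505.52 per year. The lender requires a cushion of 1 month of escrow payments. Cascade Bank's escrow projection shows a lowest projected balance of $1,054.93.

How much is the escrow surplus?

$415.13

Municipal property tax = $1,446.96 × 2 = $2,893.92
Earthquake insurance = $1,642.56
HOA dues = $1,635.60
School district tax = $1,505.52
Annual escrow total = $2,893.92 + $1,642.56 + $1,635.60 + $1,505.52 = $7,677.60
Monthly escrow = $7,677.60 / 12 = $639.80
Cushion = 1 × $639.80 = $639.80
Excess over cushion: $1,054.93 − $639.80 = $415.13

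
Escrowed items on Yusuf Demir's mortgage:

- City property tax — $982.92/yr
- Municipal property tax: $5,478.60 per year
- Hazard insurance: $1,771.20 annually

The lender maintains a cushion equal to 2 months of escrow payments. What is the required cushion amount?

$1,372.12

City property tax = $982.92/yr
Municipal property tax = $5,478.60/yr
Hazard insurance = $1,771.20/yr
Annual escrow total = $8,232.72
Base monthly escrow = $8,232.72 / 12 = $686.06
Cushion = 2 × $686.06 = $1,372.12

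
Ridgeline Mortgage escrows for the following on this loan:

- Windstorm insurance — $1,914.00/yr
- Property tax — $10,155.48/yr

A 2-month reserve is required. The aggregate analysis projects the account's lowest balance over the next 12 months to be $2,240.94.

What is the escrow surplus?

$229.36

Windstorm insurance = $1,914.00
Property tax = $10,155.48
Combined annual = $1,914.00 + $10,155.48 = $12,069.48
Base monthly escrow = $12,069.48 ÷ 12 = $1,005.79
Required cushion = 2 × $1,005.79 = $2,011.58
Excess over cushion: $2,240.94 − $2,011.58 = $229.36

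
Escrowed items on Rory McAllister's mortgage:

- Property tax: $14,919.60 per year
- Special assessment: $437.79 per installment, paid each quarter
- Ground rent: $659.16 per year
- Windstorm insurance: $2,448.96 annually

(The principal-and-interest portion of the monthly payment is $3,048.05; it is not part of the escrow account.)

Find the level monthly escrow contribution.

$1,648.24

Property tax: $14,919.60/yr
Special assessment: $437.79 × 4 = $1,751.16/yr
Ground rent: $659.16/yr
Windstorm insurance: $2,448.96/yr
Yearly total = $14,919.60 + $1,751.16 + $659.16 + $2,448.96 = $19,778.88
Per month = $19,778.88 ÷ 12 = $1,648.24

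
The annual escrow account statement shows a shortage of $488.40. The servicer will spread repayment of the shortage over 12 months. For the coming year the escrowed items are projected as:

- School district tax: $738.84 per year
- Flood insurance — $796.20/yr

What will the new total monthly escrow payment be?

School district tax: $738.84
Flood insurance: $796.20
Total annual escrow = $738.84 + $796.20 = $1,535.04
Monthly = $1,535.04 ÷ 12 = $127.92
Shortage per month = $488.40 ÷ 12 = $40.70
New monthly escrow = $127.92 + $40.70 = $168.62

$168.62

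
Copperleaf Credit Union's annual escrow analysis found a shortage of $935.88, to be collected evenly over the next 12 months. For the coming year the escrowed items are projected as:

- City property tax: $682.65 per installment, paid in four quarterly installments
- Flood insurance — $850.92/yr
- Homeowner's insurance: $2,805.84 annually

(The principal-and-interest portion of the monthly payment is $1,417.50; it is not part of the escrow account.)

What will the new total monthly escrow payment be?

City property tax: $682.65 × 4 = $2,730.60/yr
Flood insurance: $850.92/yr
Homeowner's insurance: $2,805.84/yr
Total per year = $6,387.36
Per month = $6,387.36 ÷ 12 = $532.28
Shortage spread = $935.88 / 12 = $77.99/mo
New monthly escrow = $532.28 + $77.99 = $610.27

$610.27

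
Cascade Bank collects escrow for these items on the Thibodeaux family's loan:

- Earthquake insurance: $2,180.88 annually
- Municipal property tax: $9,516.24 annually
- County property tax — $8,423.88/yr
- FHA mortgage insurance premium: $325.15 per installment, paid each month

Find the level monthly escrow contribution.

$2,001.90

Earthquake insurance: $2,180.88 annually
Municipal property tax: $9,516.24 annually
County property tax: $8,423.88 annually
FHA mortgage insurance premium: $325.15 × 12 = $3,901.80 annually
Total per year = $2,180.88 + $9,516.24 + $8,423.88 + $3,901.80 = $24,022.80
Monthly = $24,022.80 ÷ 12 = $2,001.90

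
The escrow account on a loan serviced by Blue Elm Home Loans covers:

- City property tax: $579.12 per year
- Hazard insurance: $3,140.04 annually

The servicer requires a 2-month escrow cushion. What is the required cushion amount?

$619.86

City property tax = $579.12/yr
Hazard insurance = $3,140.04/yr
Yearly total = $579.12 + $3,140.04 = $3,719.16
Per month = $3,719.16 ÷ 12 = $309.93
Reserve = 2 × $309.93 = $619.86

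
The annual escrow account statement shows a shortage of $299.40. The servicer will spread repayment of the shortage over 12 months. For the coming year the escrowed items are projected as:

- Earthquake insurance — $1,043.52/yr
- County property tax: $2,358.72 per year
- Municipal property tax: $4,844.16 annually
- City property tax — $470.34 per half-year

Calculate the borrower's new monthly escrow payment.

$790.54

Earthquake insurance: $1,043.52
County property tax: $2,358.72
Municipal property tax: $4,844.16
City property tax: $470.34 × 2 = $940.68
Annual escrow total = $1,043.52 + $2,358.72 + $4,844.16 + $940.68 = $9,187.08
Per month = $9,187.08 / 12 = $765.59
Shortage spread = $299.40 ÷ 12 = $24.95/mo
New monthly escrow = $765.59 + $24.95 = $790.54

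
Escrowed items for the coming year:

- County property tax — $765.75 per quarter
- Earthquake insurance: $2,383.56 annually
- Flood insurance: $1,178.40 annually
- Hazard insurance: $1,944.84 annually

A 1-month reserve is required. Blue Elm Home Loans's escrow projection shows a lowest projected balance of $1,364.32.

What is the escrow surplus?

$650.17

County property tax: $765.75 × 4 = $3,063.00
Earthquake insurance: $2,383.56
Flood insurance: $1,178.40
Hazard insurance: $1,944.84
Yearly total = $8,569.80
Monthly escrow = $8,569.80 / 12 = $714.15
Cushion = 1 × $714.15 = $714.15
Surplus = $1,364.32 − $714.15 = $650.17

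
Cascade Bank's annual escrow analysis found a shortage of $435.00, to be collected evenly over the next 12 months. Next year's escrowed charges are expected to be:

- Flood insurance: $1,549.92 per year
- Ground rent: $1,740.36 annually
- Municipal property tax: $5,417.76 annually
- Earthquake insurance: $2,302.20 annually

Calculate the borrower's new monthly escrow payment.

Flood insurance = $1,549.92 annually
Ground rent = $1,740.36 annually
Municipal property tax = $5,417.76 annually
Earthquake insurance = $2,302.20 annually
Combined annual = $1,549.92 + $1,740.36 + $5,417.76 + $2,302.20 = $11,010.24
Monthly = $11,010.24 ÷ 12 = $917.52
Shortage spread = $435.00 / 12 = $36.25/mo
New monthly escrow = $917.52 + $36.25 = $953.77

$953.77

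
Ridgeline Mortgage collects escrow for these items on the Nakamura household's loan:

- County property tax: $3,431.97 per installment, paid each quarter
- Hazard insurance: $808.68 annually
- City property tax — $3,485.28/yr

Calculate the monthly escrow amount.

$1,501.82

County property tax — $3,431.97 × 4 = $13,727.88
Hazard insurance — $808.68
City property tax — $3,485.28
Combined annual = $13,727.88 + $808.68 + $3,485.28 = $18,021.84
Monthly escrow = $18,021.84 ÷ 12 = $1,501.82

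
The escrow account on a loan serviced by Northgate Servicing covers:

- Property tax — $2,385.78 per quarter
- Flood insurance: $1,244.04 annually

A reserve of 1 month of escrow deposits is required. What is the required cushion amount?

Property tax: $2,385.78 × 4 = $9,543.12 per year
Flood insurance: $1,244.04 per year
Total per year = $9,543.12 + $1,244.04 = $10,787.16
Monthly = $10,787.16 ÷ 12 = $898.93
Reserve = 1 × $898.93 = $898.93

$898.93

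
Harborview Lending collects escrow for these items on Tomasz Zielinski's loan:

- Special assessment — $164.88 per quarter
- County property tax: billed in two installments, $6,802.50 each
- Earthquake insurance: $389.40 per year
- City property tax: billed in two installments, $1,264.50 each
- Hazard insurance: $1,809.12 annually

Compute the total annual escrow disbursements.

$18,992.04

Special assessment — $164.88 × 4 = $659.52/yr
County property tax — $6,802.50 × 2 = $13,605.00/yr
Earthquake insurance — $389.40/yr
City property tax — $1,264.50 × 2 = $2,529.00/yr
Hazard insurance — $1,809.12/yr
Total per year = $18,992.04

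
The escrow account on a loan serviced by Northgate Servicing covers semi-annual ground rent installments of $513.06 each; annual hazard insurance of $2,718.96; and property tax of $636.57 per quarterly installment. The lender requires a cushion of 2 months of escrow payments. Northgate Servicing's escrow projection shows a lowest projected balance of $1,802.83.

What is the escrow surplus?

$754.27

Ground rent: $513.06 × 2 = $1,026.12/yr
Hazard insurance: $2,718.96/yr
Property tax: $636.57 × 4 = $2,546.28/yr
Total annual escrow = $6,291.36
Per month = $6,291.36 / 12 = $524.28
Cushion = 2 × $524.28 = $1,048.56
Excess over cushion: $1,802.83 − $1,048.56 = $754.27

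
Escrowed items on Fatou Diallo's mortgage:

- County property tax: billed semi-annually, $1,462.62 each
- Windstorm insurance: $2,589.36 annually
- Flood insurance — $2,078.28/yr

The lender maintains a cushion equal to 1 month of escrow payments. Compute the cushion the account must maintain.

$632.74

County property tax = $1,462.62 × 2 = $2,925.24
Windstorm insurance = $2,589.36
Flood insurance = $2,078.28
Annual escrow total = $2,925.24 + $2,589.36 + $2,078.28 = $7,592.88
Base monthly escrow = $7,592.88 ÷ 12 = $632.74
Required cushion = 1 × $632.74 = $632.74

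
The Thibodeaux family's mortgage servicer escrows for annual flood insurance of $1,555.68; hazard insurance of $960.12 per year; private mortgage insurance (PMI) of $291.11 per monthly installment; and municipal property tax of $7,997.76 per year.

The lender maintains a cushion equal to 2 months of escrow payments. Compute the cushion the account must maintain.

Flood insurance — $1,555.68
Hazard insurance — $960.12
Private mortgage insurance (PMI) — $291.11 × 12 = $3,493.32
Municipal property tax — $7,997.76
Total per year = $1,555.68 + $960.12 + $3,493.32 + $7,997.76 = $14,006.88
Monthly = $14,006.88 ÷ 12 = $1,167.24
Required cushion = 2 × $1,167.24 = $2,334.48

$2,334.48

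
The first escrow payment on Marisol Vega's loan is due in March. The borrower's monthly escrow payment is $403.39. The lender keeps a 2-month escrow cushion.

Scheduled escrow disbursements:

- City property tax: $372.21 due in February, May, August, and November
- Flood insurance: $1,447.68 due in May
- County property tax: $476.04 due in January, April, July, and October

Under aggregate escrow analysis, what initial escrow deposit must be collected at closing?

$1,892.54

Cushion = 2 × $403.39 = $806.78
Trial balance (start $0, +$403.39 each month, − disbursements):
  Mar: +$403.39 → $403.39
  Apr: +$403.39 − $476.04 → $330.74
  May: +$403.39 − $1,819.89 → -$1,085.76
  Jun: +$403.39 → -$682.37
  Jul: +$403.39 − $476.04 → -$755.02
  Aug: +$403.39 − $372.21 → -$723.84
  Sep: +$403.39 → -$320.45
  Oct: +$403.39 − $476.04 → -$393.10
  Nov: +$403.39 − $372.21 → -$361.92
  Dec: +$403.39 → $41.47
  Jan: +$403.39 − $476.04 → -$31.18
  Feb: +$403.39 − $372.21 → $0.00
Lowest trial balance = -$1,085.76 (May)
Initial deposit = cushion − low point = $806.78 − (-$1,085.76) = $1,892.54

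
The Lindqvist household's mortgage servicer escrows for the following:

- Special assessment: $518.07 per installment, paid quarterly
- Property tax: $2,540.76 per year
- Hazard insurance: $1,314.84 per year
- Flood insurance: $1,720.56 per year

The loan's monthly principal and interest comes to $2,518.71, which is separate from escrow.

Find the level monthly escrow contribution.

Special assessment = $518.07 × 4 = $2,072.28 per year
Property tax = $2,540.76 per year
Hazard insurance = $1,314.84 per year
Flood insurance = $1,720.56 per year
Total annual escrow = $2,072.28 + $2,540.76 + $1,314.84 + $1,720.56 = $7,648.44
Monthly escrow = $7,648.44 / 12 = $637.37

$637.37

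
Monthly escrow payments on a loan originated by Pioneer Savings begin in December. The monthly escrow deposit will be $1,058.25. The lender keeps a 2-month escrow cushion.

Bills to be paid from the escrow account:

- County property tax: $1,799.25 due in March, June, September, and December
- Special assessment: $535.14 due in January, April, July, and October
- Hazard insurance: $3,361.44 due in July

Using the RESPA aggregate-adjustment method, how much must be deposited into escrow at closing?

Cushion = 2 × $1,058.25 = $2,116.50
Trial balance (start $0, +$1,058.25 each month, − disbursements):
  Dec: +$1,058.25 − $1,799.25 → -$741.00
  Jan: +$1,058.25 − $535.14 → -$217.89
  Feb: +$1,058.25 → $840.36
  Mar: +$1,058.25 − $1,799.25 → $99.36
  Apr: +$1,058.25 − $535.14 → $622.47
  May: +$1,058.25 → $1,680.72
  Jun: +$1,058.25 − $1,799.25 → $939.72
  Jul: +$1,058.25 − $3,896.58 → -$1,898.61
  Aug: +$1,058.25 → -$840.36
  Sep: +$1,058.25 − $1,799.25 → -$1,581.36
  Oct: +$1,058.25 − $535.14 → -$1,058.25
  Nov: +$1,058.25 → $0.00
Lowest trial balance = -$1,898.61 (Jul)
Initial deposit = cushion − low point = $2,116.50 − (-$1,898.61) = $4,015.11

$4,015.11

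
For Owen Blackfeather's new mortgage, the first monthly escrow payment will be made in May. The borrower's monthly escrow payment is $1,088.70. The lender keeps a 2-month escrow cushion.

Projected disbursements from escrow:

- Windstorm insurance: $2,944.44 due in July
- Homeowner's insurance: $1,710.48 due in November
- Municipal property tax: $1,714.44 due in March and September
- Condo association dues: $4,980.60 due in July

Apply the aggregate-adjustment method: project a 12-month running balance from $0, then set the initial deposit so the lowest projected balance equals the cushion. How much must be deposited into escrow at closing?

$6,836.34

Cushion = 2 × $1,088.70 = $2,177.40
Trial balance (start $0, +$1,088.70 each month, − disbursements):
  May: +$1,088.70 → $1,088.70
  Jun: +$1,088.70 → $2,177.40
  Jul: +$1,088.70 − $7,925.04 → -$4,658.94
  Aug: +$1,088.70 → -$3,570.24
  Sep: +$1,088.70 − $1,714.44 → -$4,195.98
  Oct: +$1,088.70 → -$3,107.28
  Nov: +$1,088.70 − $1,710.48 → -$3,729.06
  Dec: +$1,088.70 → -$2,640.36
  Jan: +$1,088.70 → -$1,551.66
  Feb: +$1,088.70 → -$462.96
  Mar: +$1,088.70 − $1,714.44 → -$1,088.70
  Apr: +$1,088.70 → $0.00
Lowest trial balance = -$4,658.94 (Jul)
Initial deposit = cushion − low point = $2,177.40 − (-$4,658.94) = $6,836.34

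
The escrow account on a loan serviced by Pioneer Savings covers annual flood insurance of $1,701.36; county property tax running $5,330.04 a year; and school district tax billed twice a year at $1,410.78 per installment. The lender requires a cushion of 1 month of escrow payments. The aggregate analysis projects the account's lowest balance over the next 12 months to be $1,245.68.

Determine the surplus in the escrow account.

$424.60

Flood insurance = $1,701.36
County property tax = $5,330.04
School district tax = $1,410.78 × 2 = $2,821.56
Yearly total = $9,852.96
Monthly escrow = $9,852.96 ÷ 12 = $821.08
Cushion = 1 × $821.08 = $821.08
Surplus = $1,245.68 − $821.08 = $424.60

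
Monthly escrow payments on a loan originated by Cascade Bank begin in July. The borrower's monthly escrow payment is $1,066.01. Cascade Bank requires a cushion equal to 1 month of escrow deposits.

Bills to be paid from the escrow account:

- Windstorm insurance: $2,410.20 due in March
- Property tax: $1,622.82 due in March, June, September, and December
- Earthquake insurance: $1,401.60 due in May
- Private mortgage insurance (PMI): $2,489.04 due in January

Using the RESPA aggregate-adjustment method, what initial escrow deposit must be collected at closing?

$1,239.62

Cushion = 1 × $1,066.01 = $1,066.01
Trial balance (start $0, +$1,066.01 each month, − disbursements):
  Jul: +$1,066.01 → $1,066.01
  Aug: +$1,066.01 → $2,132.02
  Sep: +$1,066.01 − $1,622.82 → $1,575.21
  Oct: +$1,066.01 → $2,641.22
  Nov: +$1,066.01 → $3,707.23
  Dec: +$1,066.01 − $1,622.82 → $3,150.42
  Jan: +$1,066.01 − $2,489.04 → $1,727.39
  Feb: +$1,066.01 → $2,793.40
  Mar: +$1,066.01 − $4,033.02 → -$173.61
  Apr: +$1,066.01 → $892.40
  May: +$1,066.01 − $1,401.60 → $556.81
  Jun: +$1,066.01 − $1,622.82 → $0.00
Lowest trial balance = -$173.61 (Mar)
Initial deposit = cushion − low point = $1,066.01 − (-$173.61) = $1,239.62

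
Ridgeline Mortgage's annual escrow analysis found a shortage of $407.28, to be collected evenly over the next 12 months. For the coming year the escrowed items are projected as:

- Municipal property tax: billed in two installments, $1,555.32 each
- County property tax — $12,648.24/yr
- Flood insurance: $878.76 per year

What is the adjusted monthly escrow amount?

$1,420.41

Municipal property tax = $1,555.32 × 2 = $3,110.64 annually
County property tax = $12,648.24 annually
Flood insurance = $878.76 annually
Total annual escrow = $3,110.64 + $12,648.24 + $878.76 = $16,637.64
Monthly = $16,637.64 ÷ 12 = $1,386.47
Shortage spread = $407.28 / 12 = $33.94/mo
New monthly escrow = $1,386.47 + $33.94 = $1,420.41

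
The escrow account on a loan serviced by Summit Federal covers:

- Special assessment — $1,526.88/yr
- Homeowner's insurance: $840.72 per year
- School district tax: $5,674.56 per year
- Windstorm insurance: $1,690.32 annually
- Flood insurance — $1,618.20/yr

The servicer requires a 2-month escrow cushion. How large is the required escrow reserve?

$1,891.78

Special assessment = $1,526.88 per year
Homeowner's insurance = $840.72 per year
School district tax = $5,674.56 per year
Windstorm insurance = $1,690.32 per year
Flood insurance = $1,618.20 per year
Total per year = $1,526.88 + $840.72 + $5,674.56 + $1,690.32 + $1,618.20 = $11,350.68
Monthly = $11,350.68 / 12 = $945.89
Reserve = 2 × $945.89 = $1,891.78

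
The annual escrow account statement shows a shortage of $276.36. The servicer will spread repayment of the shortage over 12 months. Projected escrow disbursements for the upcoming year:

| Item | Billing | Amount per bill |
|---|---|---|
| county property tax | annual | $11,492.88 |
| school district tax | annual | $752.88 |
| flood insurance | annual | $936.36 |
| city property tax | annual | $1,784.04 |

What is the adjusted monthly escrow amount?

County property tax: $11,492.88 annually
School district tax: $752.88 annually
Flood insurance: $936.36 annually
City property tax: $1,784.04 annually
Yearly total = $11,492.88 + $752.88 + $936.36 + $1,784.04 = $14,966.16
Monthly = $14,966.16 ÷ 12 = $1,247.18
Monthly shortage recovery: $276.36 / 12 = $23.03
Adjusted monthly = $1,247.18 + $23.03 = $1,270.21

$1,270.21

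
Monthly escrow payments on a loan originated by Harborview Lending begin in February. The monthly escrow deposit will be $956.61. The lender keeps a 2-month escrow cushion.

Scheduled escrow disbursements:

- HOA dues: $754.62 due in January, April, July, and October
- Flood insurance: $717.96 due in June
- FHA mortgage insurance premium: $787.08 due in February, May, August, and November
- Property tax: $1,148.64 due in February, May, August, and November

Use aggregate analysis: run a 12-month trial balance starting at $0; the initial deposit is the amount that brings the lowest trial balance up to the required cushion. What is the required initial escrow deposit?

Cushion = 2 × $956.61 = $1,913.22
Trial balance (start $0, +$956.61 each month, − disbursements):
  Feb: +$956.61 − $1,935.72 → -$979.11
  Mar: +$956.61 → -$22.50
  Apr: +$956.61 − $754.62 → $179.49
  May: +$956.61 − $1,935.72 → -$799.62
  Jun: +$956.61 − $717.96 → -$560.97
  Jul: +$956.61 − $754.62 → -$358.98
  Aug: +$956.61 − $1,935.72 → -$1,338.09
  Sep: +$956.61 → -$381.48
  Oct: +$956.61 − $754.62 → -$179.49
  Nov: +$956.61 − $1,935.72 → -$1,158.60
  Dec: +$956.61 → -$201.99
  Jan: +$956.61 − $754.62 → $0.00
Lowest trial balance = -$1,338.09 (Aug)
Initial deposit = cushion − low point = $1,913.22 − (-$1,338.09) = $3,251.31

$3,251.31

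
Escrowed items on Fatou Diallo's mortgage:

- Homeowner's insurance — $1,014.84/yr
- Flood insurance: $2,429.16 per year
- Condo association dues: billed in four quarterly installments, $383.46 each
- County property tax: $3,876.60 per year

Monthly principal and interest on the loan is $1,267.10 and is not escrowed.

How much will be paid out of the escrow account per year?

Homeowner's insurance — $1,014.84
Flood insurance — $2,429.16
Condo association dues — $383.46 × 4 = $1,533.84
County property tax — $3,876.60
Combined annual = $8,854.44

$8,854.44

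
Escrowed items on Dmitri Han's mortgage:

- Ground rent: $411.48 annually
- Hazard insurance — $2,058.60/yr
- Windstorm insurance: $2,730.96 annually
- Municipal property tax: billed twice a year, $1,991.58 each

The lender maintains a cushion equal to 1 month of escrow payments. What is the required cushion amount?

$765.35

Ground rent = $411.48
Hazard insurance = $2,058.60
Windstorm insurance = $2,730.96
Municipal property tax = $1,991.58 × 2 = $3,983.16
Combined annual = $411.48 + $2,058.60 + $2,730.96 + $3,983.16 = $9,184.20
Monthly escrow = $9,184.20 / 12 = $765.35
Required cushion = 1 × $765.35 = $765.35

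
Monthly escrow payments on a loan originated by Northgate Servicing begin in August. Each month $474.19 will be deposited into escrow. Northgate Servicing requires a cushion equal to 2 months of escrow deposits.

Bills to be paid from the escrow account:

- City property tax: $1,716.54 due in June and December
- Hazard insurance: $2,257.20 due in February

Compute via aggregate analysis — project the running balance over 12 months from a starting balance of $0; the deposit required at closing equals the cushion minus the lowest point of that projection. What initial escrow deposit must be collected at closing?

$1,602.79

Cushion = 2 × $474.19 = $948.38
Trial balance (start $0, +$474.19 each month, − disbursements):
  Aug: +$474.19 → $474.19
  Sep: +$474.19 → $948.38
  Oct: +$474.19 → $1,422.57
  Nov: +$474.19 → $1,896.76
  Dec: +$474.19 − $1,716.54 → $654.41
  Jan: +$474.19 → $1,128.60
  Feb: +$474.19 − $2,257.20 → -$654.41
  Mar: +$474.19 → -$180.22
  Apr: +$474.19 → $293.97
  May: +$474.19 → $768.16
  Jun: +$474.19 − $1,716.54 → -$474.19
  Jul: +$474.19 → $0.00
Lowest trial balance = -$654.41 (Feb)
Initial deposit = cushion − low point = $948.38 − (-$654.41) = $1,602.79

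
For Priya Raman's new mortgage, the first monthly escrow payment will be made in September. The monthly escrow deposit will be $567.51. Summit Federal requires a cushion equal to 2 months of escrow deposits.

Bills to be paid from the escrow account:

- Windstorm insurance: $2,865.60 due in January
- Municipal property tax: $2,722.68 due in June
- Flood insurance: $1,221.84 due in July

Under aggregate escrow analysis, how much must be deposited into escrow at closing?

$1,702.53

Cushion = 2 × $567.51 = $1,135.02
Trial balance (start $0, +$567.51 each month, − disbursements):
  Sep: +$567.51 → $567.51
  Oct: +$567.51 → $1,135.02
  Nov: +$567.51 → $1,702.53
  Dec: +$567.51 → $2,270.04
  Jan: +$567.51 − $2,865.60 → -$28.05
  Feb: +$567.51 → $539.46
  Mar: +$567.51 → $1,106.97
  Apr: +$567.51 → $1,674.48
  May: +$567.51 → $2,241.99
  Jun: +$567.51 − $2,722.68 → $86.82
  Jul: +$567.51 − $1,221.84 → -$567.51
  Aug: +$567.51 → $0.00
Lowest trial balance = -$567.51 (Jul)
Initial deposit = cushion − low point = $1,135.02 − (-$567.51) = $1,702.53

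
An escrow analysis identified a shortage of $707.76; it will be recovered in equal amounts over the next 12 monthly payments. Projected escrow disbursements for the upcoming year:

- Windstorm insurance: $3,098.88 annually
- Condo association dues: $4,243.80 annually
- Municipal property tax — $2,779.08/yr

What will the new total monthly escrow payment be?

Windstorm insurance — $3,098.88/yr
Condo association dues — $4,243.80/yr
Municipal property tax — $2,779.08/yr
Total annual escrow = $10,121.76
Monthly escrow = $10,121.76 / 12 = $843.48
Shortage spread = $707.76 ÷ 12 = $58.98/mo
New monthly escrow = $843.48 + $58.98 = $902.46

$902.46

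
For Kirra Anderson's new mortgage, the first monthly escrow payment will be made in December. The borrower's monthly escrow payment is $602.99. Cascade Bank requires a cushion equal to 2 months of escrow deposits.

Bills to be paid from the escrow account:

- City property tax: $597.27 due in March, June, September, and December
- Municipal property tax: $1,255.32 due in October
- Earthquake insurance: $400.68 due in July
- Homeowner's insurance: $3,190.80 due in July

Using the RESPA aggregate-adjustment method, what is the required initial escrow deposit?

$1,808.97

Cushion = 2 × $602.99 = $1,205.98
Trial balance (start $0, +$602.99 each month, − disbursements):
  Dec: +$602.99 − $597.27 → $5.72
  Jan: +$602.99 → $608.71
  Feb: +$602.99 → $1,211.70
  Mar: +$602.99 − $597.27 → $1,217.42
  Apr: +$602.99 → $1,820.41
  May: +$602.99 → $2,423.40
  Jun: +$602.99 − $597.27 → $2,429.12
  Jul: +$602.99 − $3,591.48 → -$559.37
  Aug: +$602.99 → $43.62
  Sep: +$602.99 − $597.27 → $49.34
  Oct: +$602.99 − $1,255.32 → -$602.99
  Nov: +$602.99 → $0.00
Lowest trial balance = -$602.99 (Oct)
Initial deposit = cushion − low point = $1,205.98 − (-$602.99) = $1,808.97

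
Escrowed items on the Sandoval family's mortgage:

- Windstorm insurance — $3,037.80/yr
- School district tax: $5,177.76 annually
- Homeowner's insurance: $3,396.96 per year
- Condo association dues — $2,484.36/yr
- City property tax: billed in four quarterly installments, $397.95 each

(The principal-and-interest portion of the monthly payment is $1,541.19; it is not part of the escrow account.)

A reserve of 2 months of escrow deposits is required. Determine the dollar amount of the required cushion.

$2,614.78

Windstorm insurance = $3,037.80 per year
School district tax = $5,177.76 per year
Homeowner's insurance = $3,396.96 per year
Condo association dues = $2,484.36 per year
City property tax = $397.95 × 4 = $1,591.80 per year
Combined annual = $3,037.80 + $5,177.76 + $3,396.96 + $2,484.36 + $1,591.80 = $15,688.68
Base monthly escrow = $15,688.68 ÷ 12 = $1,307.39
Cushion = 2 × $1,307.39 = $2,614.78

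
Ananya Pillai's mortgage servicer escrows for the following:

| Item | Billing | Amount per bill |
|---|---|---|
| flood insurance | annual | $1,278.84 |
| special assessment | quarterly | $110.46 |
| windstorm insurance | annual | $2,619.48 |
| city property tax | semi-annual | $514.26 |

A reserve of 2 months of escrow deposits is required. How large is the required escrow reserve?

$894.78

Flood insurance: $1,278.84 annually
Special assessment: $110.46 × 4 = $441.84 annually
Windstorm insurance: $2,619.48 annually
City property tax: $514.26 × 2 = $1,028.52 annually
Annual escrow total = $1,278.84 + $441.84 + $2,619.48 + $1,028.52 = $5,368.68
Monthly escrow = $5,368.68 / 12 = $447.39
Cushion = 2 × $447.39 = $894.78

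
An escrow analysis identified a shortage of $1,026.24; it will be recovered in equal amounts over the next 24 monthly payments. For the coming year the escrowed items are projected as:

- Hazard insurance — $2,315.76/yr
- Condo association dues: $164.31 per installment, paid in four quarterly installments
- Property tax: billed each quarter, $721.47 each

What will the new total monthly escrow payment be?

Hazard insurance: $2,315.76
Condo association dues: $164.31 × 4 = $657.24
Property tax: $721.47 × 4 = $2,885.88
Combined annual = $2,315.76 + $657.24 + $2,885.88 = $5,858.88
Monthly escrow = $5,858.88 / 12 = $488.24
Monthly shortage recovery: $1,026.24 ÷ 24 = $42.76
New monthly escrow = $488.24 + $42.76 = $531.00

$531.00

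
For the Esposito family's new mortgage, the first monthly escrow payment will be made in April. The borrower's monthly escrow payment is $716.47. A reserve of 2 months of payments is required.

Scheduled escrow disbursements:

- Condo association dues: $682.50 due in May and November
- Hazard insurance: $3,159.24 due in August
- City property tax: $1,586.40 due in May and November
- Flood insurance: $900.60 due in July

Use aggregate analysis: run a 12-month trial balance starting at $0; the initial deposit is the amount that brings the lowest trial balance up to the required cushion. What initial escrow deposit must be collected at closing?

Cushion = 2 × $716.47 = $1,432.94
Trial balance (start $0, +$716.47 each month, − disbursements):
  Apr: +$716.47 → $716.47
  May: +$716.47 − $2,268.90 → -$835.96
  Jun: +$716.47 → -$119.49
  Jul: +$716.47 − $900.60 → -$303.62
  Aug: +$716.47 − $3,159.24 → -$2,746.39
  Sep: +$716.47 → -$2,029.92
  Oct: +$716.47 → -$1,313.45
  Nov: +$716.47 − $2,268.90 → -$2,865.88
  Dec: +$716.47 → -$2,149.41
  Jan: +$716.47 → -$1,432.94
  Feb: +$716.47 → -$716.47
  Mar: +$716.47 → $0.00
Lowest trial balance = -$2,865.88 (Nov)
Initial deposit = cushion − low point = $1,432.94 − (-$2,865.88) = $4,298.82

$4,298.82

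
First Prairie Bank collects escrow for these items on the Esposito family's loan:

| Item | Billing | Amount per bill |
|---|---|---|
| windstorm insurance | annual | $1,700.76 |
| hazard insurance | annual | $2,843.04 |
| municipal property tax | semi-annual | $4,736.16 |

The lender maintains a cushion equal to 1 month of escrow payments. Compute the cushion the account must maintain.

$1,168.01

Windstorm insurance — $1,700.76
Hazard insurance — $2,843.04
Municipal property tax — $4,736.16 × 2 = $9,472.32
Yearly total = $1,700.76 + $2,843.04 + $9,472.32 = $14,016.12
Base monthly escrow = $14,016.12 ÷ 12 = $1,168.01
Cushion = 1 × $1,168.01 = $1,168.01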